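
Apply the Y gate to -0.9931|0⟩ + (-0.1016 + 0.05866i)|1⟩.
(0.05866 + 0.1016i)|0⟩ - 0.9931i|1⟩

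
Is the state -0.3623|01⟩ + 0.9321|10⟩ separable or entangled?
Entangled

Writing the state as a|00⟩ + b|01⟩ + c|10⟩ + d|11⟩, it is a product state iff ad − bc = 0.
Here (a, b, c, d) = (0, -0.3623, 0.9321, 0): ad − bc = (0)(0) − (-0.3623)(0.9321) = 0.3377 ≠ 0, so the state is entangled.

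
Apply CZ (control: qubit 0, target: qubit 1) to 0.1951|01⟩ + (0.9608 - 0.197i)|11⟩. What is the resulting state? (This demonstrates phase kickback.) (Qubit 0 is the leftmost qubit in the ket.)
0.1951|01⟩ + (-0.9608 + 0.197i)|11⟩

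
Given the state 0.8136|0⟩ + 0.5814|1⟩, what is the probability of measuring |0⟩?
0.6619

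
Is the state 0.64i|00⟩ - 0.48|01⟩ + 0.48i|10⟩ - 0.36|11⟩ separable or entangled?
Separable

Writing the state as a|00⟩ + b|01⟩ + c|10⟩ + d|11⟩, it is a product state iff ad − bc = 0.
Here (a, b, c, d) = (0.64i, -0.48, 0.48i, -0.36): ad − bc = (0.64i)(-0.36) − (-0.48)(0.48i) = 0, so the state is separable.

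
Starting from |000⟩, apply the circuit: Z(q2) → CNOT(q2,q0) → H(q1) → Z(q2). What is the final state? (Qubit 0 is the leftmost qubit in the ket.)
1/√2|000⟩ + 1/√2|010⟩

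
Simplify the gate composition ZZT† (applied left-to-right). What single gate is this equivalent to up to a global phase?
T†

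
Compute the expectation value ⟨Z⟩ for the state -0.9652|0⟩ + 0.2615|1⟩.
0.8632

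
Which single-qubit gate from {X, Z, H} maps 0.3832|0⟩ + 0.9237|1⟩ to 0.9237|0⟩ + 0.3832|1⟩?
X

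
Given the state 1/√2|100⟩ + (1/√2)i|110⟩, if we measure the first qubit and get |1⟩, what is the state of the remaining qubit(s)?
1/√2|00⟩ + (1/√2)i|10⟩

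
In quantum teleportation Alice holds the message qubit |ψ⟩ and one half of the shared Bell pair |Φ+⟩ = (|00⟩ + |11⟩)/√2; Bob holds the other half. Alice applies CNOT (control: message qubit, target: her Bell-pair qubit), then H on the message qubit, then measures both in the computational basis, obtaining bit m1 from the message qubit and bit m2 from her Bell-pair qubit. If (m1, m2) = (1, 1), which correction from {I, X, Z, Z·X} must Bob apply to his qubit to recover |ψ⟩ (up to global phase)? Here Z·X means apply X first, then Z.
Z·X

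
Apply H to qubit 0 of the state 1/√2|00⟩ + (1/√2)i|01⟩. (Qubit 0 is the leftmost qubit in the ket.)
1/2|00⟩ + (1/2)i|01⟩ + 1/2|10⟩ + (1/2)i|11⟩

H on qubit 0 mixes each pair of kets that differ only in qubit 0: amplitudes (a, b) of (|…0…⟩, |…1…⟩) become ((a + b)/√2, (a − b)/√2). Kets absent from the input have amplitude 0.
(|00⟩, |10⟩): (a, b) = (1/√2, 0) → (1/2, 1/2)
(|01⟩, |11⟩): (a, b) = ((1/√2)i, 0) → ((1/2)i, (1/2)i)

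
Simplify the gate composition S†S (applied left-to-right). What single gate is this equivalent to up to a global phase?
I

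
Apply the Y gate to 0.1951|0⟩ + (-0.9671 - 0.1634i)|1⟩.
(-0.1634 + 0.9671i)|0⟩ + 0.1951i|1⟩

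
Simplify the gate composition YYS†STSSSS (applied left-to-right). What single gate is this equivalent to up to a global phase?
T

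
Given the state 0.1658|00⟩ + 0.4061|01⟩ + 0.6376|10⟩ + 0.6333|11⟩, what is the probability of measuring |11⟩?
0.4011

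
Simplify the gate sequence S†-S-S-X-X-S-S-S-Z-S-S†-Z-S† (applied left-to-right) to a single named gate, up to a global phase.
S†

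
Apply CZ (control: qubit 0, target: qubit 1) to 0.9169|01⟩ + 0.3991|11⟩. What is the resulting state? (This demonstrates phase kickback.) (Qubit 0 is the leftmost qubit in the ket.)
0.9169|01⟩ - 0.3991|11⟩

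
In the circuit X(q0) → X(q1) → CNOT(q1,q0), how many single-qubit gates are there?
2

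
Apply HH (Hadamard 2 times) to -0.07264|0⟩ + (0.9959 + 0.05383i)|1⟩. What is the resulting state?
-0.07264|0⟩ + (0.9959 + 0.05383i)|1⟩

H² = I, so an even number of Hadamards cancels: H^2 = I and the state is unchanged.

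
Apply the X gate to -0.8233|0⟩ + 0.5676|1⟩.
0.5676|0⟩ - 0.8233|1⟩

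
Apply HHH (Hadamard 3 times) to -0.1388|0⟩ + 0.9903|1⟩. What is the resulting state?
0.6021|0⟩ - 0.7984|1⟩

H² = I, so H^3 = H: a single Hadamard. With (a, b) = (-0.1388, 0.9903), H gives ((a + b)/√2, (a − b)/√2) = (0.6021, -0.7984).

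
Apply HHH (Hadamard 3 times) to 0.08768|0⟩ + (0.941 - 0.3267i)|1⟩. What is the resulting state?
(0.7274 - 0.231i)|0⟩ + (-0.6034 + 0.231i)|1⟩

H² = I, so H^3 = H: a single Hadamard. With (a, b) = (0.08768, (0.941 - 0.3267i)), H gives ((a + b)/√2, (a − b)/√2) = ((0.7274 - 0.231i), (-0.6034 + 0.231i)).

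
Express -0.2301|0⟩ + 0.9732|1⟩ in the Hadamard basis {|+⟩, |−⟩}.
0.5255|+⟩ - 0.8509|−⟩

With |ψ⟩ = α|0⟩ + β|1⟩, the Hadamard-basis coefficients are ⟨+|ψ⟩ = (α + β)/√2 and ⟨−|ψ⟩ = (α − β)/√2.
Here α = -0.2301, β = 0.9732: (α + β)/√2 = 0.5255, (α − β)/√2 = -0.8509.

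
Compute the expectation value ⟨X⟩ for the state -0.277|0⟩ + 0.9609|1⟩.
-0.5323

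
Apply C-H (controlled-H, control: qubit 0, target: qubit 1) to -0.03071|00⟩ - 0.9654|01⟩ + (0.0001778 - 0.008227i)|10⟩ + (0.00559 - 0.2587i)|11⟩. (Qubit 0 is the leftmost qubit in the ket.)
-0.03071|00⟩ - 0.9654|01⟩ + (0.004078 - 0.1887i)|10⟩ + (-0.003827 + 0.1771i)|11⟩

C-H leaves the control-|0⟩ kets |00⟩, |01⟩ unchanged and applies H to qubit 1 on the control-|1⟩ pair (|10⟩, |11⟩).
H = [[1/√2, 1/√2], [1/√2, -1/√2]].
With a = amp(|10⟩) = (0.0001778 - 0.008227i) and b = amp(|11⟩) = (0.00559 - 0.2587i):
new amp(|10⟩) = (1/√2)·a + (1/√2)·b = (0.004078 - 0.1887i)
new amp(|11⟩) = (1/√2)·a + (-1/√2)·b = (-0.003827 + 0.1771i)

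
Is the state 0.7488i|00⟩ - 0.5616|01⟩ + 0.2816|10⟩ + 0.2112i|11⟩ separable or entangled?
Separable

Writing the state as a|00⟩ + b|01⟩ + c|10⟩ + d|11⟩, it is a product state iff ad − bc = 0.
Here (a, b, c, d) = (0.7488i, -0.5616, 0.2816, 0.2112i): ad − bc = (0.7488i)(0.2112i) − (-0.5616)(0.2816) = 0, so the state is separable.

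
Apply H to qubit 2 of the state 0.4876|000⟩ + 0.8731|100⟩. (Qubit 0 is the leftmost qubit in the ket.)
0.3448|000⟩ + 0.3448|001⟩ + 0.6174|100⟩ + 0.6174|101⟩

H on qubit 2 mixes each pair of kets that differ only in qubit 2: amplitudes (a, b) of (|…0…⟩, |…1…⟩) become ((a + b)/√2, (a − b)/√2). Kets absent from the input have amplitude 0.
(|000⟩, |001⟩): (a, b) = (0.4876, 0) → (0.3448, 0.3448)
(|100⟩, |101⟩): (a, b) = (0.8731, 0) → (0.6174, 0.6174)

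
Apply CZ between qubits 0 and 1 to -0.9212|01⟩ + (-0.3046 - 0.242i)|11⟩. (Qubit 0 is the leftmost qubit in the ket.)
-0.9212|01⟩ + (0.3046 + 0.242i)|11⟩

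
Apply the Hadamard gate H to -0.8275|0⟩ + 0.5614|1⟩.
-0.1882|0⟩ - 0.9821|1⟩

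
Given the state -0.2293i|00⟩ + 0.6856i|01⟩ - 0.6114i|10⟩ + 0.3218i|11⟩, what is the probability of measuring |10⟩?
0.3738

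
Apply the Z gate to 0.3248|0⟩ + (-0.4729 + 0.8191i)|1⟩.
0.3248|0⟩ + (0.4729 - 0.8191i)|1⟩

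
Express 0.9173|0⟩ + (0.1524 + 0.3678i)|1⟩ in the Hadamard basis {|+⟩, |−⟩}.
(0.7564 + 0.2601i)|+⟩ + (0.5409 - 0.2601i)|−⟩

With |ψ⟩ = α|0⟩ + β|1⟩, the Hadamard-basis coefficients are ⟨+|ψ⟩ = (α + β)/√2 and ⟨−|ψ⟩ = (α − β)/√2.
Here α = 0.9173, β = (0.1524 + 0.3678i): (α + β)/√2 = (0.7564 + 0.2601i), (α − β)/√2 = (0.5409 - 0.2601i).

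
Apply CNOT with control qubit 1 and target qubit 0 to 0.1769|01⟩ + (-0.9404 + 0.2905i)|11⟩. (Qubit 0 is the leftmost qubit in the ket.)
(-0.9404 + 0.2905i)|01⟩ + 0.1769|11⟩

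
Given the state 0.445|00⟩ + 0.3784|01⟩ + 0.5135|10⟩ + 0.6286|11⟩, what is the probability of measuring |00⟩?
0.198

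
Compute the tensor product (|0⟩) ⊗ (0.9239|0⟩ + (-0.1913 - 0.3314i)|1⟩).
0.9239|00⟩ + (-0.1913 - 0.3314i)|01⟩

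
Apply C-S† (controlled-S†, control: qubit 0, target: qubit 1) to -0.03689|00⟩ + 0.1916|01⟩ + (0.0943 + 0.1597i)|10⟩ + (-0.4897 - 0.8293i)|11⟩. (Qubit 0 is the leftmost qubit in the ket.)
-0.03689|00⟩ + 0.1916|01⟩ + (0.0943 + 0.1597i)|10⟩ + (-0.8293 + 0.4897i)|11⟩

C-S† leaves the control-|0⟩ kets |00⟩, |01⟩ unchanged and applies S† to qubit 1 on the control-|1⟩ pair (|10⟩, |11⟩).
S† = [[1, 0], [0, -i]].
With a = amp(|10⟩) = (0.0943 + 0.1597i) and b = amp(|11⟩) = (-0.4897 - 0.8293i):
new amp(|10⟩) = (1)·a = (0.0943 + 0.1597i)
new amp(|11⟩) = (-i)·b = (-0.8293 + 0.4897i)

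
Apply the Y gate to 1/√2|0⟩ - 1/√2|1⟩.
(1/√2)i|0⟩ + (1/√2)i|1⟩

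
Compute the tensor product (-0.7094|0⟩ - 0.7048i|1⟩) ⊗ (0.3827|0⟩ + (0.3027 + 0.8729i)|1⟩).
-0.2715|00⟩ + (-0.2147 - 0.6192i)|01⟩ - 0.2697i|10⟩ + (0.6152 - 0.2133i)|11⟩

amp(|b₁b₂…⟩) = product of the factor amplitudes for bits b₁, b₂, …; only kets whose every factor amplitude is nonzero survive.
|00⟩: (-0.7094)(0.3827) = -0.2715
|01⟩: (-0.7094)(0.3027 + 0.8729i) = (-0.2147 - 0.6192i)
|10⟩: (-0.7048i)(0.3827) = -0.2697i
|11⟩: (-0.7048i)(0.3027 + 0.8729i) = (0.6152 - 0.2133i)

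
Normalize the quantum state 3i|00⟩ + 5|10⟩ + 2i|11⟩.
0.4867i|00⟩ + 0.8111|10⟩ + 0.3244i|11⟩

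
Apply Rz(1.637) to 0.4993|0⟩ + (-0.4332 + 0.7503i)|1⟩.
(0.3412 - 0.3645i)|0⟩ + (-0.8438 + 0.1964i)|1⟩

Rz(1.637) = [[e^(−iθ/2), 0], [0, e^(iθ/2)]] with e^(±iθ/2) = cos(θ/2) ± i·sin(θ/2); θ = 1.637, cos(θ/2) ≈ 0.683317, sin(θ/2) ≈ 0.730122.
With a = amp(|0⟩) = 0.4993 and b = amp(|1⟩) = (-0.4332 + 0.7503i):
new amp(|0⟩) = (0.683317 - 0.730122i)·a = (0.3412 - 0.3645i)
new amp(|1⟩) = (0.683317 + 0.730122i)·b = (-0.8438 + 0.1964i)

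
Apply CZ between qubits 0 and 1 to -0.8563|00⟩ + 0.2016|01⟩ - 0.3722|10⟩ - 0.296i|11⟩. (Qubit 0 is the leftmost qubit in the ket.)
-0.8563|00⟩ + 0.2016|01⟩ - 0.3722|10⟩ + 0.296i|11⟩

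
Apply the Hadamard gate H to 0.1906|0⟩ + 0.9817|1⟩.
0.8289|0⟩ - 0.5594|1⟩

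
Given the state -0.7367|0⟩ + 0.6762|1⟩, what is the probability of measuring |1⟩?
0.4572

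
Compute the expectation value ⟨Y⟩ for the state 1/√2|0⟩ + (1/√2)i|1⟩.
1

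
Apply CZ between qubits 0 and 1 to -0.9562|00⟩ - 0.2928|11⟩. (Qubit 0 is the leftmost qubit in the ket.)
-0.9562|00⟩ + 0.2928|11⟩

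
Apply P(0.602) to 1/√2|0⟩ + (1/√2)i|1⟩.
1/√2|0⟩ + (-0.4004 + 0.5828i)|1⟩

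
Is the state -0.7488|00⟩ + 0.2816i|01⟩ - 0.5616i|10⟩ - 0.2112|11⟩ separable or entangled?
Separable

Writing the state as a|00⟩ + b|01⟩ + c|10⟩ + d|11⟩, it is a product state iff ad − bc = 0.
Here (a, b, c, d) = (-0.7488, 0.2816i, -0.5616i, -0.2112): ad − bc = (-0.7488)(-0.2112) − (0.2816i)(-0.5616i) = 0, so the state is separable.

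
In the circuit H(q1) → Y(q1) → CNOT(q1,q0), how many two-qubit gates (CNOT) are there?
1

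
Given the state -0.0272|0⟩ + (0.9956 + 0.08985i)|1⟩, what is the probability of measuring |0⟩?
0.0007398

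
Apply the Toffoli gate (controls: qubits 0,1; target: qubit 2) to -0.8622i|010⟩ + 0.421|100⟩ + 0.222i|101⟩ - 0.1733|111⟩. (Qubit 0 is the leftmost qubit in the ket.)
-0.8622i|010⟩ + 0.421|100⟩ + 0.222i|101⟩ - 0.1733|110⟩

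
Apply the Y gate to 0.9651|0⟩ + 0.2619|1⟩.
-0.2619i|0⟩ + 0.9651i|1⟩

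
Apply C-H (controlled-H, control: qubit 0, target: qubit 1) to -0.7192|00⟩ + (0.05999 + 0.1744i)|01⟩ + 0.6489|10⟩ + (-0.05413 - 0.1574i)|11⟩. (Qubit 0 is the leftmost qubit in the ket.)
-0.7192|00⟩ + (0.05999 + 0.1744i)|01⟩ + (0.4206 - 0.1113i)|10⟩ + (0.4971 + 0.1113i)|11⟩

C-H leaves the control-|0⟩ kets |00⟩, |01⟩ unchanged and applies H to qubit 1 on the control-|1⟩ pair (|10⟩, |11⟩).
H = [[1/√2, 1/√2], [1/√2, -1/√2]].
With a = amp(|10⟩) = 0.6489 and b = amp(|11⟩) = (-0.05413 - 0.1574i):
new amp(|10⟩) = (1/√2)·a + (1/√2)·b = (0.4206 - 0.1113i)
new amp(|11⟩) = (1/√2)·a + (-1/√2)·b = (0.4971 + 0.1113i)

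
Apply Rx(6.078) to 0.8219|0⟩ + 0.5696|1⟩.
(-0.8176 - 0.05833i)|0⟩ + (-0.5666 - 0.08417i)|1⟩

Rx(6.078) = [[cos(θ/2), −i·sin(θ/2)], [−i·sin(θ/2), cos(θ/2)]]; θ = 6.078, cos(θ/2) ≈ -0.994742, sin(θ/2) ≈ 0.102413.
With a = amp(|0⟩) = 0.8219 and b = amp(|1⟩) = 0.5696:
new amp(|0⟩) = (-0.994742)·a + (-0.102413i)·b = (-0.8176 - 0.05833i)
new amp(|1⟩) = (-0.102413i)·a + (-0.994742)·b = (-0.5666 - 0.08417i)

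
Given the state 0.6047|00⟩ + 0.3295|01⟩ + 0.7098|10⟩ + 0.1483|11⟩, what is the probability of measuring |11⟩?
0.02199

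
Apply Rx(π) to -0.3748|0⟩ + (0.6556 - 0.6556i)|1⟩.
(-0.6556 - 0.6556i)|0⟩ + 0.3748i|1⟩

Rx(π) = [[cos(θ/2), −i·sin(θ/2)], [−i·sin(θ/2), cos(θ/2)]]; θ = π, cos(θ/2) ≈ 0, sin(θ/2) ≈ 1.
With a = amp(|0⟩) = -0.3748 and b = amp(|1⟩) = (0.6556 - 0.6556i):
new amp(|0⟩) = (-i)·b = (-0.6556 - 0.6556i)
new amp(|1⟩) = (-i)·a = 0.3748i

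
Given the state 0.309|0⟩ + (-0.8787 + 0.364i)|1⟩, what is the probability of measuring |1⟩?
0.9046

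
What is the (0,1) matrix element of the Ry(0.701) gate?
-0.3434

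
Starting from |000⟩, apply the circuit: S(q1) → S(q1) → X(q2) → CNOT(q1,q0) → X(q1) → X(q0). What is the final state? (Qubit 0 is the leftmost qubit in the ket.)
|111⟩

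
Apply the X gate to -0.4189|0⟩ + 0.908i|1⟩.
0.908i|0⟩ - 0.4189|1⟩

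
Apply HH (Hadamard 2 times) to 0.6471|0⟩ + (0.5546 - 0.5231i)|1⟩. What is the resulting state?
0.6471|0⟩ + (0.5546 - 0.5231i)|1⟩

H² = I, so an even number of Hadamards cancels: H^2 = I and the state is unchanged.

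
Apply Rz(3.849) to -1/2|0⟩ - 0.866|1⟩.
(0.1732 + 0.469i)|0⟩ + (0.3 - 0.8124i)|1⟩

Rz(3.849) = [[e^(−iθ/2), 0], [0, e^(iθ/2)]] with e^(±iθ/2) = cos(θ/2) ± i·sin(θ/2); θ = 3.849, cos(θ/2) ≈ -0.346375, sin(θ/2) ≈ 0.938096.
With a = amp(|0⟩) = -1/2 and b = amp(|1⟩) = -0.866:
new amp(|0⟩) = (-0.346375 - 0.938096i)·a = (0.1732 + 0.469i)
new amp(|1⟩) = (-0.346375 + 0.938096i)·b = (0.3 - 0.8124i)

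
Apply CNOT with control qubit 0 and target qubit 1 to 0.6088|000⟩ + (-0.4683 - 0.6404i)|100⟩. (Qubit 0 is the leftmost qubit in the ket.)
0.6088|000⟩ + (-0.4683 - 0.6404i)|110⟩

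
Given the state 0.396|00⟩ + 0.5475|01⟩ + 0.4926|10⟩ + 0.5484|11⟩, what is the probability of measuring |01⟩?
0.2998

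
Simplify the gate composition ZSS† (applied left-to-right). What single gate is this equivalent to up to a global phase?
Z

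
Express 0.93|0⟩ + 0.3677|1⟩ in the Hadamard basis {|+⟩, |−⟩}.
0.9176|+⟩ + 0.3976|−⟩

With |ψ⟩ = α|0⟩ + β|1⟩, the Hadamard-basis coefficients are ⟨+|ψ⟩ = (α + β)/√2 and ⟨−|ψ⟩ = (α − β)/√2.
Here α = 0.93, β = 0.3677: (α + β)/√2 = 0.9176, (α − β)/√2 = 0.3976.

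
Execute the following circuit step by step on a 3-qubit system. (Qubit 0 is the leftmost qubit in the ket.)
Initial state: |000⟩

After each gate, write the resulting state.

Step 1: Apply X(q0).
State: |100⟩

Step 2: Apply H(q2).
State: 1/√2|100⟩ + 1/√2|101⟩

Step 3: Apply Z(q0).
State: -1/√2|100⟩ - 1/√2|101⟩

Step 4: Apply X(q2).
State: -1/√2|100⟩ - 1/√2|101⟩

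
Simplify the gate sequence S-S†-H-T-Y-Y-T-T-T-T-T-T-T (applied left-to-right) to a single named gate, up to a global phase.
H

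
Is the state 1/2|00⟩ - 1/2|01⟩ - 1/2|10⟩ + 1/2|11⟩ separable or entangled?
Separable

Writing the state as a|00⟩ + b|01⟩ + c|10⟩ + d|11⟩, it is a product state iff ad − bc = 0.
Here (a, b, c, d) = (1/2, -1/2, -1/2, 1/2): ad − bc = (1/2)(1/2) − (-1/2)(-1/2) = 0, so the state is separable.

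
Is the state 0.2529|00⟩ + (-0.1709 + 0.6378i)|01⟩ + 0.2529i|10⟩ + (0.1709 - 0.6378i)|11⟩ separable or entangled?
Entangled

Writing the state as a|00⟩ + b|01⟩ + c|10⟩ + d|11⟩, it is a product state iff ad − bc = 0.
Here (a, b, c, d) = (0.2529, (-0.1709 + 0.6378i), 0.2529i, (0.1709 - 0.6378i)): ad − bc = (0.2529)(0.1709 - 0.6378i) − (-0.1709 + 0.6378i)(0.2529i) = (0.2045 - 0.1181i) ≠ 0, so the state is entangled.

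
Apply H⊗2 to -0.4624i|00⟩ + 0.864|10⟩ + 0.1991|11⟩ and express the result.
(0.5316 - 0.2312i)|00⟩ + (0.3325 - 0.2312i)|01⟩ + (-0.5316 - 0.2312i)|10⟩ + (-0.3325 - 0.2312i)|11⟩

H⊗2 gives amp(|y⟩) = (1/2) Σ_x (−1)^(x·y) amp(|x⟩), where x·y is the number of positions in which both x and y have a 1.
|00⟩: (-0.4624i + 0.864 + 0.1991)/2 = (0.5316 - 0.2312i)
|01⟩: (-0.4624i + 0.864 - 0.1991)/2 = (0.3325 - 0.2312i)
|10⟩: (-0.4624i - 0.864 - 0.1991)/2 = (-0.5316 - 0.2312i)
|11⟩: (-0.4624i - 0.864 + 0.1991)/2 = (-0.3325 - 0.2312i)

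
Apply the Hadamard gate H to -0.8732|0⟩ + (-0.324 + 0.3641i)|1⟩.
(-0.8465 + 0.2575i)|0⟩ + (-0.3883 - 0.2575i)|1⟩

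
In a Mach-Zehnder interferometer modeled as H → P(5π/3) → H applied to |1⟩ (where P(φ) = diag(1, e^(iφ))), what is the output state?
(0.25 + 0.433i)|0⟩ + (0.75 - 0.433i)|1⟩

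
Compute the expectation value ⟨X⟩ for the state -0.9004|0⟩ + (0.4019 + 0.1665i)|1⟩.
-0.7237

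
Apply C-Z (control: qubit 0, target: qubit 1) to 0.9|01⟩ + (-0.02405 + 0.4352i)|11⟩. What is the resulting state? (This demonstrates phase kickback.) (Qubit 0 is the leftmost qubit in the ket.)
0.9|01⟩ + (0.02405 - 0.4352i)|11⟩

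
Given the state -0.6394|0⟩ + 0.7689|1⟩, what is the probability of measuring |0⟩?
0.4088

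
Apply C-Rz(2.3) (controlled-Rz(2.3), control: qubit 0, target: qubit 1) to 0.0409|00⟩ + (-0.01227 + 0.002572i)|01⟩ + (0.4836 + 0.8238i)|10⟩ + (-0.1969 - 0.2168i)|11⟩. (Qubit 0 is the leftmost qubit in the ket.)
0.0409|00⟩ + (-0.01227 + 0.002572i)|01⟩ + (0.9495 - 0.1049i)|10⟩ + (0.1175 - 0.2683i)|11⟩

C-Rz(2.3) leaves the control-|0⟩ kets |00⟩, |01⟩ unchanged and applies Rz(2.3) to qubit 1 on the control-|1⟩ pair (|10⟩, |11⟩).
Rz(2.3) = [[e^(−iθ/2), 0], [0, e^(iθ/2)]] with e^(±iθ/2) = cos(θ/2) ± i·sin(θ/2); θ = 2.3, cos(θ/2) ≈ 0.408487, sin(θ/2) ≈ 0.912764.
With a = amp(|10⟩) = (0.4836 + 0.8238i) and b = amp(|11⟩) = (-0.1969 - 0.2168i):
new amp(|10⟩) = (0.408487 - 0.912764i)·a = (0.9495 - 0.1049i)
new amp(|11⟩) = (0.408487 + 0.912764i)·b = (0.1175 - 0.2683i)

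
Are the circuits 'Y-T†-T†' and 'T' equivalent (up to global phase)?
No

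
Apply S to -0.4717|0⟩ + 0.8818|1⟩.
-0.4717|0⟩ + 0.8818i|1⟩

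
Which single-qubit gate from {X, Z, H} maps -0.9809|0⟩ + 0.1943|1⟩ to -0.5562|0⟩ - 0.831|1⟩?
H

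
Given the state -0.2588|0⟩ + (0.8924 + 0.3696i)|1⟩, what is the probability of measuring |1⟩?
0.933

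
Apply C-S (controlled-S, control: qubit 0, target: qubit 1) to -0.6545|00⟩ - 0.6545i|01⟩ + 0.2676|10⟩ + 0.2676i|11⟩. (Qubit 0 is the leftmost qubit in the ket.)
-0.6545|00⟩ - 0.6545i|01⟩ + 0.2676|10⟩ - 0.2676|11⟩

C-S leaves the control-|0⟩ kets |00⟩, |01⟩ unchanged and applies S to qubit 1 on the control-|1⟩ pair (|10⟩, |11⟩).
S = [[1, 0], [0, i]].
With a = amp(|10⟩) = 0.2676 and b = amp(|11⟩) = 0.2676i:
new amp(|10⟩) = (1)·a = 0.2676
new amp(|11⟩) = (i)·b = -0.2676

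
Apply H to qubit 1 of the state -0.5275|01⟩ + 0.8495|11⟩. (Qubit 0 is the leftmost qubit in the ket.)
-0.373|00⟩ + 0.373|01⟩ + 0.6007|10⟩ - 0.6007|11⟩

H on qubit 1 mixes each pair of kets that differ only in qubit 1: amplitudes (a, b) of (|…0…⟩, |…1…⟩) become ((a + b)/√2, (a − b)/√2). Kets absent from the input have amplitude 0.
(|00⟩, |01⟩): (a, b) = (0, -0.5275) → (-0.373, 0.373)
(|10⟩, |11⟩): (a, b) = (0, 0.8495) → (0.6007, -0.6007)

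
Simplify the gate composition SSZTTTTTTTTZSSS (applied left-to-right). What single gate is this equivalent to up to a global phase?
S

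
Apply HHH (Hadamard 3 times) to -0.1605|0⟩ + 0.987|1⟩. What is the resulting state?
0.5844|0⟩ - 0.8114|1⟩

H² = I, so H^3 = H: a single Hadamard. With (a, b) = (-0.1605, 0.987), H gives ((a + b)/√2, (a − b)/√2) = (0.5844, -0.8114).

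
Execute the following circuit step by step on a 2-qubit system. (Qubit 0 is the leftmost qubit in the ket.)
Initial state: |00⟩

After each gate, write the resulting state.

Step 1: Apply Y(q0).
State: i|10⟩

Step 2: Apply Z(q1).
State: i|10⟩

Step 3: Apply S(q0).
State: -|10⟩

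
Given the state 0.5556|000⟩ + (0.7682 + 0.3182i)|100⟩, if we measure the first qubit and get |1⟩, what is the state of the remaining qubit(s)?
(0.9239 + 0.3827i)|00⟩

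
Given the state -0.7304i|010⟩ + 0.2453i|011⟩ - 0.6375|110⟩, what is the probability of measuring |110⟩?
0.4064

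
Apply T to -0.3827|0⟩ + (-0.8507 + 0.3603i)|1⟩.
-0.3827|0⟩ + (-0.8563 - 0.3468i)|1⟩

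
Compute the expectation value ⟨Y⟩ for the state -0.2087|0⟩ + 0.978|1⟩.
0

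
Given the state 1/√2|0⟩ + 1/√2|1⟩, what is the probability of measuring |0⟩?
1/2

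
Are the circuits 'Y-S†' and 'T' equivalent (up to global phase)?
No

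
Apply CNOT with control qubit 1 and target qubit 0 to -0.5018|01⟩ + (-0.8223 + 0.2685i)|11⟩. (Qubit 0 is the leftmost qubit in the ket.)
(-0.8223 + 0.2685i)|01⟩ - 0.5018|11⟩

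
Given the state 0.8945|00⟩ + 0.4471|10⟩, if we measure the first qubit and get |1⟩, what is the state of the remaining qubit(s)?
|0⟩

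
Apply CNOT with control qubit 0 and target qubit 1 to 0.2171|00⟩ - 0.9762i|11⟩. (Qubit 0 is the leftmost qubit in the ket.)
0.2171|00⟩ - 0.9762i|10⟩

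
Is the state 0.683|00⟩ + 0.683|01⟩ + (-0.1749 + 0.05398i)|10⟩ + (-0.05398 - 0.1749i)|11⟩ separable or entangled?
Entangled

Writing the state as a|00⟩ + b|01⟩ + c|10⟩ + d|11⟩, it is a product state iff ad − bc = 0.
Here (a, b, c, d) = (0.683, 0.683, (-0.1749 + 0.05398i), (-0.05398 - 0.1749i)): ad − bc = (0.683)(-0.05398 - 0.1749i) − (0.683)(-0.1749 + 0.05398i) = (0.08259 - 0.1563i) ≠ 0, so the state is entangled.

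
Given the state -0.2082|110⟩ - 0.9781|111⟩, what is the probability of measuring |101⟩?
0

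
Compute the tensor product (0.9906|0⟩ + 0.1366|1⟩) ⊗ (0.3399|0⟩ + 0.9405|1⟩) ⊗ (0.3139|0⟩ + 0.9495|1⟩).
0.1057|000⟩ + 0.3197|001⟩ + 0.2924|010⟩ + 0.8846|011⟩ + 0.01457|100⟩ + 0.04409|101⟩ + 0.04033|110⟩ + 0.122|111⟩

amp(|b₁b₂…⟩) = product of the factor amplitudes for bits b₁, b₂, …; only kets whose every factor amplitude is nonzero survive.
|000⟩: (0.9906)(0.3399)(0.3139) = 0.1057
|001⟩: (0.9906)(0.3399)(0.9495) = 0.3197
|010⟩: (0.9906)(0.9405)(0.3139) = 0.2924
|011⟩: (0.9906)(0.9405)(0.9495) = 0.8846
|100⟩: (0.1366)(0.3399)(0.3139) = 0.01457
|101⟩: (0.1366)(0.3399)(0.9495) = 0.04409
|110⟩: (0.1366)(0.9405)(0.3139) = 0.04033
|111⟩: (0.1366)(0.9405)(0.9495) = 0.122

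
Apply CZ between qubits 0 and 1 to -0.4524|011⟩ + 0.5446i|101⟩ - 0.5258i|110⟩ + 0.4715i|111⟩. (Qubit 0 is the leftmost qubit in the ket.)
-0.4524|011⟩ + 0.5446i|101⟩ + 0.5258i|110⟩ - 0.4715i|111⟩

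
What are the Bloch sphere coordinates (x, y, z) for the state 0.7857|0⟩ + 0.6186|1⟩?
(0.9721, 0, 0.2347)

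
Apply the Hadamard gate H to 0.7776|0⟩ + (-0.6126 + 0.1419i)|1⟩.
(0.1167 + 0.1003i)|0⟩ + (0.983 - 0.1003i)|1⟩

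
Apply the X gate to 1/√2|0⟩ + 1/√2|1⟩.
1/√2|0⟩ + 1/√2|1⟩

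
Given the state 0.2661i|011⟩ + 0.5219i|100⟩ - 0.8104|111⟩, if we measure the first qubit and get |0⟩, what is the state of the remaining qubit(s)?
i|11⟩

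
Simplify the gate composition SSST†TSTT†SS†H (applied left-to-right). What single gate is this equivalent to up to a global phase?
H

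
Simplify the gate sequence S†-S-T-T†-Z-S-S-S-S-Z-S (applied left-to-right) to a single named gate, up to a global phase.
S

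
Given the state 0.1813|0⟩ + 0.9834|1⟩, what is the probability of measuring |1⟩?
0.9671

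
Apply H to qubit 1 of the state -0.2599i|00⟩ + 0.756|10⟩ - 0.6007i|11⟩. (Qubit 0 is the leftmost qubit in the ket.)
-0.1838i|00⟩ - 0.1838i|01⟩ + (0.5346 - 0.4248i)|10⟩ + (0.5346 + 0.4248i)|11⟩

H on qubit 1 mixes each pair of kets that differ only in qubit 1: amplitudes (a, b) of (|…0…⟩, |…1…⟩) become ((a + b)/√2, (a − b)/√2). Kets absent from the input have amplitude 0.
(|00⟩, |01⟩): (a, b) = (-0.2599i, 0) → (-0.1838i, -0.1838i)
(|10⟩, |11⟩): (a, b) = (0.756, -0.6007i) → ((0.5346 - 0.4248i), (0.5346 + 0.4248i))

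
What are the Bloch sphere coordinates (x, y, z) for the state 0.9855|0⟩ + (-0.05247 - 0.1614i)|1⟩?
(-0.1034, -0.3181, 0.9424)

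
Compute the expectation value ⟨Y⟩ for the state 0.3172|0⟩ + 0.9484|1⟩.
0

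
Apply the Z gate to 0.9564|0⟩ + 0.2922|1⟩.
0.9564|0⟩ - 0.2922|1⟩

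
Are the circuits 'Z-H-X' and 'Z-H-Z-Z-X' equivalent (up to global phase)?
Yes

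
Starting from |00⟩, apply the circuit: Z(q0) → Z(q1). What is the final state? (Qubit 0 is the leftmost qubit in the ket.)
|00⟩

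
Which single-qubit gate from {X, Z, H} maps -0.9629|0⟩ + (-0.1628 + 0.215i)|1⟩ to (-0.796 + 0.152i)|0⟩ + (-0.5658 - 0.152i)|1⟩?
H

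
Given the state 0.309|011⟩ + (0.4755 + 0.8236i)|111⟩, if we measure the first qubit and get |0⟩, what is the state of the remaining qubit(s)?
|11⟩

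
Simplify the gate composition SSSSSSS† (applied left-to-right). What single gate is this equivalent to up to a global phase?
S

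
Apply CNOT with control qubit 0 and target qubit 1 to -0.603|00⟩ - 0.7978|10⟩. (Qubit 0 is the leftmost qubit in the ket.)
-0.603|00⟩ - 0.7978|11⟩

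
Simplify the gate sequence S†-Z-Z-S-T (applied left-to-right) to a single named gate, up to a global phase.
T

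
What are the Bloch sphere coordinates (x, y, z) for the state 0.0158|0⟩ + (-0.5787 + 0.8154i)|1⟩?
(-0.01829, 0.02577, -0.9995)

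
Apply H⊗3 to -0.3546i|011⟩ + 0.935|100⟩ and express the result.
(0.3306 - 0.1254i)|000⟩ + (0.3306 + 0.1254i)|001⟩ + (0.3306 + 0.1254i)|010⟩ + (0.3306 - 0.1254i)|011⟩ + (-0.3306 - 0.1254i)|100⟩ + (-0.3306 + 0.1254i)|101⟩ + (-0.3306 + 0.1254i)|110⟩ + (-0.3306 - 0.1254i)|111⟩

H⊗3 gives amp(|y⟩) = (1/2√2) Σ_x (−1)^(x·y) amp(|x⟩), where x·y is the number of positions in which both x and y have a 1.
|000⟩: (-0.3546i + 0.935)/(2√2) = (0.3306 - 0.1254i)
|001⟩: (0.3546i + 0.935)/(2√2) = (0.3306 + 0.1254i)
|010⟩: (0.3546i + 0.935)/(2√2) = (0.3306 + 0.1254i)
|011⟩: (-0.3546i + 0.935)/(2√2) = (0.3306 - 0.1254i)
|100⟩: (-0.3546i - 0.935)/(2√2) = (-0.3306 - 0.1254i)
|101⟩: (0.3546i - 0.935)/(2√2) = (-0.3306 + 0.1254i)
|110⟩: (0.3546i - 0.935)/(2√2) = (-0.3306 + 0.1254i)
|111⟩: (-0.3546i - 0.935)/(2√2) = (-0.3306 - 0.1254i)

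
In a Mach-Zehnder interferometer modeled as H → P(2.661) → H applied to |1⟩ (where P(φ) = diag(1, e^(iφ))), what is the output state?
(0.9434 - 0.2312i)|0⟩ + (0.05664 + 0.2312i)|1⟩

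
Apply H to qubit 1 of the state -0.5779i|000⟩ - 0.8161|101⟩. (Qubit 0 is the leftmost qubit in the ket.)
-0.4086i|000⟩ - 0.4086i|010⟩ - 0.5771|101⟩ - 0.5771|111⟩

H on qubit 1 mixes each pair of kets that differ only in qubit 1: amplitudes (a, b) of (|…0…⟩, |…1…⟩) become ((a + b)/√2, (a − b)/√2). Kets absent from the input have amplitude 0.
(|000⟩, |010⟩): (a, b) = (-0.5779i, 0) → (-0.4086i, -0.4086i)
(|101⟩, |111⟩): (a, b) = (-0.8161, 0) → (-0.5771, -0.5771)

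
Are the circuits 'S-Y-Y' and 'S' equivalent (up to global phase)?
Yes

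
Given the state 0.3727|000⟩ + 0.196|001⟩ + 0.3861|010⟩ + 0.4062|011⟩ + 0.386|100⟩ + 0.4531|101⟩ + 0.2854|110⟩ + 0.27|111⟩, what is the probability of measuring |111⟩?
0.0729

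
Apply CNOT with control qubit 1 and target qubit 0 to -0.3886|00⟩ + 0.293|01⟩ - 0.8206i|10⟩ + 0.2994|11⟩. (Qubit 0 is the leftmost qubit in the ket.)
-0.3886|00⟩ + 0.2994|01⟩ - 0.8206i|10⟩ + 0.293|11⟩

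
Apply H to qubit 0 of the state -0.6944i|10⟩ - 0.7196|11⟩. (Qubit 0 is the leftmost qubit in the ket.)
-0.491i|00⟩ - 0.5088|01⟩ + 0.491i|10⟩ + 0.5088|11⟩

H on qubit 0 mixes each pair of kets that differ only in qubit 0: amplitudes (a, b) of (|…0…⟩, |…1…⟩) become ((a + b)/√2, (a − b)/√2). Kets absent from the input have amplitude 0.
(|00⟩, |10⟩): (a, b) = (0, -0.6944i) → (-0.491i, 0.491i)
(|01⟩, |11⟩): (a, b) = (0, -0.7196) → (-0.5088, 0.5088)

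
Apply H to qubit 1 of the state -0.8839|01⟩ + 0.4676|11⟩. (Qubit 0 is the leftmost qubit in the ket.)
-0.625|00⟩ + 0.625|01⟩ + 0.3306|10⟩ - 0.3306|11⟩

H on qubit 1 mixes each pair of kets that differ only in qubit 1: amplitudes (a, b) of (|…0…⟩, |…1…⟩) become ((a + b)/√2, (a − b)/√2). Kets absent from the input have amplitude 0.
(|00⟩, |01⟩): (a, b) = (0, -0.8839) → (-0.625, 0.625)
(|10⟩, |11⟩): (a, b) = (0, 0.4676) → (0.3306, -0.3306)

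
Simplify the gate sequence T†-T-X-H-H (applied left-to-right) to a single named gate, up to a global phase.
X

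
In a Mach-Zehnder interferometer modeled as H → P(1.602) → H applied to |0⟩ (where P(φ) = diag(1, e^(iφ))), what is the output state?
(0.4844 + 0.4998i)|0⟩ + (0.5156 - 0.4998i)|1⟩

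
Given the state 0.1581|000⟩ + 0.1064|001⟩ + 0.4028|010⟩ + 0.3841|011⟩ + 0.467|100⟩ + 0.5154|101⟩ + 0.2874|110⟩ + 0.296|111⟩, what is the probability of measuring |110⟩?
0.0826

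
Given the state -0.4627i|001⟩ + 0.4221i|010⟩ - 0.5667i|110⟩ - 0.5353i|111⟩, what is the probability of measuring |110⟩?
0.3211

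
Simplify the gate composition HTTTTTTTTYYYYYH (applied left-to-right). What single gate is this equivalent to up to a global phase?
Y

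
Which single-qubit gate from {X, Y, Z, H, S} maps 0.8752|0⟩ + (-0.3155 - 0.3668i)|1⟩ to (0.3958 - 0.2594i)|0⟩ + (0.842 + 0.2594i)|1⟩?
H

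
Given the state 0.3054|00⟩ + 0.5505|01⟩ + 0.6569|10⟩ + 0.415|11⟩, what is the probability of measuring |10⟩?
0.4315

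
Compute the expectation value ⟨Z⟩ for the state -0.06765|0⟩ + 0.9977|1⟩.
-0.9908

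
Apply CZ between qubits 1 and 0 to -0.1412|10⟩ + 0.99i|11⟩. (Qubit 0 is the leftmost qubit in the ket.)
-0.1412|10⟩ - 0.99i|11⟩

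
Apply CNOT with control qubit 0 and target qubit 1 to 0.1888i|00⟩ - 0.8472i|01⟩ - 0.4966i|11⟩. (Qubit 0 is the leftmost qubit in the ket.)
0.1888i|00⟩ - 0.8472i|01⟩ - 0.4966i|10⟩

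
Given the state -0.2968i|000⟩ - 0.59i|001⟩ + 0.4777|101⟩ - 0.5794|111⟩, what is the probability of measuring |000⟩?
0.08809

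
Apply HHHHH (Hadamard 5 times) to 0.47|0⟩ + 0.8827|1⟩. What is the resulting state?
0.9565|0⟩ - 0.2918|1⟩

H² = I, so H^5 = H: a single Hadamard. With (a, b) = (0.47, 0.8827), H gives ((a + b)/√2, (a − b)/√2) = (0.9565, -0.2918).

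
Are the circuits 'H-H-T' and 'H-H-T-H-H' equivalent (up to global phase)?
Yes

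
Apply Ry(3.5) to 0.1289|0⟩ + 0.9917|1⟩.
-0.9988|0⟩ - 0.04993|1⟩

Ry(3.5) = [[cos(θ/2), −sin(θ/2)], [sin(θ/2), cos(θ/2)]]; θ = 3.5, cos(θ/2) ≈ -0.178246, sin(θ/2) ≈ 0.983986.
With a = amp(|0⟩) = 0.1289 and b = amp(|1⟩) = 0.9917:
new amp(|0⟩) = (-0.178246)·a + (-0.983986)·b = -0.9988
new amp(|1⟩) = (0.983986)·a + (-0.178246)·b = -0.04993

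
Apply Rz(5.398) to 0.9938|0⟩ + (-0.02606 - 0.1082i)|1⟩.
(-0.898 - 0.4256i)|0⟩ + (0.06989 + 0.08661i)|1⟩

Rz(5.398) = [[e^(−iθ/2), 0], [0, e^(iθ/2)]] with e^(±iθ/2) = cos(θ/2) ± i·sin(θ/2); θ = 5.398, cos(θ/2) ≈ -0.903644, sin(θ/2) ≈ 0.428284.
With a = amp(|0⟩) = 0.9938 and b = amp(|1⟩) = (-0.02606 - 0.1082i):
new amp(|0⟩) = (-0.903644 - 0.428284i)·a = (-0.898 - 0.4256i)
new amp(|1⟩) = (-0.903644 + 0.428284i)·b = (0.06989 + 0.08661i)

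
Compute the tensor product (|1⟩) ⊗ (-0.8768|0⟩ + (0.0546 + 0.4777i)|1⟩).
-0.8768|10⟩ + (0.0546 + 0.4777i)|11⟩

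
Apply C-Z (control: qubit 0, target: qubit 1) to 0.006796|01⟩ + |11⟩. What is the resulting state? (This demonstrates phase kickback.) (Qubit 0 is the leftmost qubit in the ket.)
0.006796|01⟩ - |11⟩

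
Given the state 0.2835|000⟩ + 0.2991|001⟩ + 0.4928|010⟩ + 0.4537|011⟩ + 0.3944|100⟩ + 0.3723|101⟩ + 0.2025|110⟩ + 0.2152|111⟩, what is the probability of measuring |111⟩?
0.04631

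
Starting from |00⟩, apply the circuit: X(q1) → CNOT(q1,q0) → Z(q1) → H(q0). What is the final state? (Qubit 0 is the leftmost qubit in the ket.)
-1/√2|01⟩ + 1/√2|11⟩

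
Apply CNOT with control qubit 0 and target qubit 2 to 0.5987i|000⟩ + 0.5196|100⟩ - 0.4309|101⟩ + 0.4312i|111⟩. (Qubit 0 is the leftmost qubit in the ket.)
0.5987i|000⟩ - 0.4309|100⟩ + 0.5196|101⟩ + 0.4312i|110⟩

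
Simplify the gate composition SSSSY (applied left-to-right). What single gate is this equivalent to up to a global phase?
Y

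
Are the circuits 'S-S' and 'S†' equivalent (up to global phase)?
No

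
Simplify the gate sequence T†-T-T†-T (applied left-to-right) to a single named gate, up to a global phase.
I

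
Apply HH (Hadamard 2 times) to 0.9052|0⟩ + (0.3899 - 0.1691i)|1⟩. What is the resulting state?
0.9052|0⟩ + (0.3899 - 0.1691i)|1⟩

H² = I, so an even number of Hadamards cancels: H^2 = I and the state is unchanged.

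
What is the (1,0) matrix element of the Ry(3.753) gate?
0.9536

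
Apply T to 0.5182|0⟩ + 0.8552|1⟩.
0.5182|0⟩ + (0.6047 + 0.6047i)|1⟩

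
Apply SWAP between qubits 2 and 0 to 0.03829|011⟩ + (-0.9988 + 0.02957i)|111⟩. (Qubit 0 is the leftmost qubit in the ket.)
0.03829|110⟩ + (-0.9988 + 0.02957i)|111⟩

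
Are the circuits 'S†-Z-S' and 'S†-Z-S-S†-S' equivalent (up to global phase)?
Yes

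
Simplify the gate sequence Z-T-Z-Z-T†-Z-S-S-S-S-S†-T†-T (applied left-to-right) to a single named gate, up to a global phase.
S†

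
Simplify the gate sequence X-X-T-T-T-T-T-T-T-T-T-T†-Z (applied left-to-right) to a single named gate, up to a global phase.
Z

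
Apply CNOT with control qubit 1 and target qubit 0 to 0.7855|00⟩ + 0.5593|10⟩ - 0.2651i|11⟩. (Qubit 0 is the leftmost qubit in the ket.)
0.7855|00⟩ - 0.2651i|01⟩ + 0.5593|10⟩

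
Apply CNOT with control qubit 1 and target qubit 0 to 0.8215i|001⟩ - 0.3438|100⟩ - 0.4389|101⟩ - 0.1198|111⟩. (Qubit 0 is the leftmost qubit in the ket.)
0.8215i|001⟩ - 0.1198|011⟩ - 0.3438|100⟩ - 0.4389|101⟩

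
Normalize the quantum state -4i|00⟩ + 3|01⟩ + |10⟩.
-0.7845i|00⟩ + 0.5883|01⟩ + 0.1961|10⟩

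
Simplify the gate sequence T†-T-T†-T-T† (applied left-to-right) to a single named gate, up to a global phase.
T†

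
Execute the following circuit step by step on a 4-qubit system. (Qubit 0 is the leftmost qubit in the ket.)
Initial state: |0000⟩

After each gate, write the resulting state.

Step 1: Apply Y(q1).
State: i|0100⟩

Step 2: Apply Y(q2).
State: -|0110⟩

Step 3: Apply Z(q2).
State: |0110⟩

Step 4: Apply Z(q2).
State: -|0110⟩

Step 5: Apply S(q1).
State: -i|0110⟩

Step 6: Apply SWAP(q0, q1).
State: -i|1010⟩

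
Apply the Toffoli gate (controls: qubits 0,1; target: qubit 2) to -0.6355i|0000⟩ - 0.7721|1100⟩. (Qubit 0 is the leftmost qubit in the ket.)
-0.6355i|0000⟩ - 0.7721|1110⟩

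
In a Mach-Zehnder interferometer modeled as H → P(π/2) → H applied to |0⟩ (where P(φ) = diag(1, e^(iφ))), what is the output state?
(1/2 + (1/2)i)|0⟩ + (1/2 - (1/2)i)|1⟩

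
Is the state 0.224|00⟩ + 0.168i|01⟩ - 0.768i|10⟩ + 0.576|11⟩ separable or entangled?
Separable

Writing the state as a|00⟩ + b|01⟩ + c|10⟩ + d|11⟩, it is a product state iff ad − bc = 0.
Here (a, b, c, d) = (0.224, 0.168i, -0.768i, 0.576): ad − bc = (0.224)(0.576) − (0.168i)(-0.768i) = 0, so the state is separable.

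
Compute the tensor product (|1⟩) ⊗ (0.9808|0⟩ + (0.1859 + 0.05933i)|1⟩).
0.9808|10⟩ + (0.1859 + 0.05933i)|11⟩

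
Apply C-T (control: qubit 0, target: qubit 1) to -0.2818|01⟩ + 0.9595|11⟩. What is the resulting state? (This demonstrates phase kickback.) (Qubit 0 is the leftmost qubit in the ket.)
-0.2818|01⟩ + (0.6785 + 0.6785i)|11⟩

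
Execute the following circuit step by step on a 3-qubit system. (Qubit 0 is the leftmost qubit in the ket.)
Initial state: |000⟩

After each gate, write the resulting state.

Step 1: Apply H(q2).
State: 1/√2|000⟩ + 1/√2|001⟩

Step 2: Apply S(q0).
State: 1/√2|000⟩ + 1/√2|001⟩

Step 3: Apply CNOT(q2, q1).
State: 1/√2|000⟩ + 1/√2|011⟩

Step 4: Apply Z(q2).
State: 1/√2|000⟩ - 1/√2|011⟩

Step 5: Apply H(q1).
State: 1/2|000⟩ - 1/2|001⟩ + 1/2|010⟩ + 1/2|011⟩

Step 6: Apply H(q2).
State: 1/√2|001⟩ + 1/√2|010⟩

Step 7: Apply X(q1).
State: 1/√2|000⟩ + 1/√2|011⟩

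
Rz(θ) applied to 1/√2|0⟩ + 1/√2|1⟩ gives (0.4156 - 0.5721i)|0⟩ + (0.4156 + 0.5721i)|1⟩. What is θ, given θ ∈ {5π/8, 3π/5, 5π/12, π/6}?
3π/5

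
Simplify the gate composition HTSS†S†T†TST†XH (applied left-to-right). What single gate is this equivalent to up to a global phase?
Z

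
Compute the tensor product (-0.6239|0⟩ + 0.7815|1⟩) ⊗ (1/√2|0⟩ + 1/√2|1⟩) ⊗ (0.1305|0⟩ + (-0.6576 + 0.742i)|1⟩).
-0.05757|000⟩ + (0.2901 - 0.3273i)|001⟩ - 0.05757|010⟩ + (0.2901 - 0.3273i)|011⟩ + 0.07211|100⟩ + (-0.3634 + 0.41i)|101⟩ + 0.07211|110⟩ + (-0.3634 + 0.41i)|111⟩

amp(|b₁b₂…⟩) = product of the factor amplitudes for bits b₁, b₂, …; only kets whose every factor amplitude is nonzero survive.
|000⟩: (-0.6239)(1/√2)(0.1305) = -0.05757
|001⟩: (-0.6239)(1/√2)(-0.6576 + 0.742i) = (0.2901 - 0.3273i)
|010⟩: (-0.6239)(1/√2)(0.1305) = -0.05757
|011⟩: (-0.6239)(1/√2)(-0.6576 + 0.742i) = (0.2901 - 0.3273i)
|100⟩: (0.7815)(1/√2)(0.1305) = 0.07211
|101⟩: (0.7815)(1/√2)(-0.6576 + 0.742i) = (-0.3634 + 0.41i)
|110⟩: (0.7815)(1/√2)(0.1305) = 0.07211
|111⟩: (0.7815)(1/√2)(-0.6576 + 0.742i) = (-0.3634 + 0.41i)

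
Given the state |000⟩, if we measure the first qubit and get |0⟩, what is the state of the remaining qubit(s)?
|00⟩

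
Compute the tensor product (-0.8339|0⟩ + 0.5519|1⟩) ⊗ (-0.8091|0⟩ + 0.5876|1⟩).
0.6747|00⟩ - 0.49|01⟩ - 0.4465|10⟩ + 0.3243|11⟩

amp(|b₁b₂…⟩) = product of the factor amplitudes for bits b₁, b₂, …; only kets whose every factor amplitude is nonzero survive.
|00⟩: (-0.8339)(-0.8091) = 0.6747
|01⟩: (-0.8339)(0.5876) = -0.49
|10⟩: (0.5519)(-0.8091) = -0.4465
|11⟩: (0.5519)(0.5876) = 0.3243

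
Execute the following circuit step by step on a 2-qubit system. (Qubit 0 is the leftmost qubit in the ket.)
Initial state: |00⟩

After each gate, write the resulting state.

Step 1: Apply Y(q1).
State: i|01⟩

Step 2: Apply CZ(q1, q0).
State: i|01⟩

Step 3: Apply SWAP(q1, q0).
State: i|10⟩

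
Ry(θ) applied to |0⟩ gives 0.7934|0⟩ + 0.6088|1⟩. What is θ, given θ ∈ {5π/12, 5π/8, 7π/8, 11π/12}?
5π/12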